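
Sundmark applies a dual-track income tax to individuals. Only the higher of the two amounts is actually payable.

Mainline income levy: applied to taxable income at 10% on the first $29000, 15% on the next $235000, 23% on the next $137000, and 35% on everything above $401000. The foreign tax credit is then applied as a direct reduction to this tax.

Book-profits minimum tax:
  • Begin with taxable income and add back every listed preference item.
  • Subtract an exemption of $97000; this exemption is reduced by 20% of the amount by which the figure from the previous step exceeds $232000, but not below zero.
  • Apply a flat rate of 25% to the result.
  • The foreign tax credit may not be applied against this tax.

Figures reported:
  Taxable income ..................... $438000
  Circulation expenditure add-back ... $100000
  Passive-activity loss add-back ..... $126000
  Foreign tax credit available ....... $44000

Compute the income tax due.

$163350

Mainline income levy:
  $29000 × 10% = $2900
  $235000 × 15% = $35250
  $137000 × 23% = $31510
  $37000 × 35% = $12950
  → $82610
  Less foreign tax credit $44000 → $38610

Book-profits minimum tax:
  Adjusted income: $438000 + $100000 + $126000 = $664000
  Exemption: $97000 − 20% × ($664000 − $232000) = $97000 − $86400 = $10600
  Base: $664000 − $10600 = $653400
  $653400 × 25% = $163350

$163350 > $38610, so the book-profits minimum tax is the binding amount.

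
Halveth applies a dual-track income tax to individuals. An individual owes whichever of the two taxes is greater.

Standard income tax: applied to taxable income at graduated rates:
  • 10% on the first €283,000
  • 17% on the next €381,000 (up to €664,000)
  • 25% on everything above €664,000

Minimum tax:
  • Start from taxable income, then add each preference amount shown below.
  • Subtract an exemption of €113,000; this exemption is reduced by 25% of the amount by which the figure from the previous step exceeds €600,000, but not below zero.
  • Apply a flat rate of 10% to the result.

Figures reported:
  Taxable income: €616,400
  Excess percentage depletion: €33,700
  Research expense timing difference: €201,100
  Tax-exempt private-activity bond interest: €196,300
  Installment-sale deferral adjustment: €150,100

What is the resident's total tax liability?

Standard income tax:
  €283,000 × 10% = €28,300
  €333,400 × 17% = €56,678
  → €84,978

Minimum tax:
  Adjusted income: €616,400 + €33,700 + €201,100 + €196,300 + €150,100 = €1,197,600
  Exemption: 25% × (€1,197,600 − €600,000) = €149,400 ≥ €113,000, so the exemption is fully phased out
  Base: €1,197,600 − €0 = €1,197,600
  €1,197,600 × 10% = €119,760

€119,760 > €84,978, so the minimum tax is the binding amount.

€119,760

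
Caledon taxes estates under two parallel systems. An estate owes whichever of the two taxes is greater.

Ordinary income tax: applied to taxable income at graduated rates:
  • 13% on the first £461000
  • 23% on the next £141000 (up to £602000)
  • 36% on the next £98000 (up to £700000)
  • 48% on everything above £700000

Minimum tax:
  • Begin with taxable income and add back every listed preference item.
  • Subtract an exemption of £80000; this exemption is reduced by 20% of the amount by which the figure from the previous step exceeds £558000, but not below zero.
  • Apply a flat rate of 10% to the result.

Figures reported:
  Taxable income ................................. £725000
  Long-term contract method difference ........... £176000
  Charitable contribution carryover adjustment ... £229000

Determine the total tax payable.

Ordinary income tax:
  £461000 × 13% = £59930
  £141000 × 23% = £32430
  £98000 × 36% = £35280
  £25000 × 48% = £12000
  → £139640

Minimum tax:
  Adjusted income: £725000 + £176000 + £229000 = £1130000
  Exemption: 20% × (£1130000 − £558000) = £114400 ≥ £80000, so the exemption is fully phased out
  Base: £1130000 − £0 = £1130000
  £1130000 × 10% = £113000

£139640 > £113000, so the ordinary income tax governs.

£139640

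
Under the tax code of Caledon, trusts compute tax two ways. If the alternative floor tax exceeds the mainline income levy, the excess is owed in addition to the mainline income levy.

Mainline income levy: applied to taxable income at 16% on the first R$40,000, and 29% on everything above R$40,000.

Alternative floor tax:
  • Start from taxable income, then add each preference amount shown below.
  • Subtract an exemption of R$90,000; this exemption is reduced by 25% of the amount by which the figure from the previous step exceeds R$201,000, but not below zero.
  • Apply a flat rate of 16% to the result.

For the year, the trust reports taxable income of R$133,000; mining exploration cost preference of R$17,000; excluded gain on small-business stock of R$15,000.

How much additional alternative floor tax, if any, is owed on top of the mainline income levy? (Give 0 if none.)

R$0

Alternative floor tax:
  Adjusted income: R$133,000 + R$17,000 + R$15,000 = R$165,000
  Exemption: R$165,000 ≤ R$201,000, so full R$90,000 applies
  Base: R$165,000 − R$90,000 = R$75,000
  R$75,000 × 16% = R$12,000

Mainline income levy:
  R$40,000 × 16% = R$6,400
  R$93,000 × 29% = R$26,970
  → R$33,370

R$12,000 ≤ R$33,370, so no add-on is due.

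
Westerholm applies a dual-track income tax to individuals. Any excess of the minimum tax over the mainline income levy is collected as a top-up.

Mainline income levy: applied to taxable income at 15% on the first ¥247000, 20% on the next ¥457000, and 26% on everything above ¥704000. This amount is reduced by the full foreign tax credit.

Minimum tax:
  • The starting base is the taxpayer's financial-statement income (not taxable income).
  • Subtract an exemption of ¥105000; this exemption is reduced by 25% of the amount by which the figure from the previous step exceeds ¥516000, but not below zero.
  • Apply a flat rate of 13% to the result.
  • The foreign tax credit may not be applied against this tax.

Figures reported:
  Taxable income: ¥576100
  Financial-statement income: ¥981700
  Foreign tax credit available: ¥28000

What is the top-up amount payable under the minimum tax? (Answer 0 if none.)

Minimum tax:
  Base (financial-statement income): ¥981700
  Exemption: 25% × (¥981700 − ¥516000) = ¥116425 ≥ ¥105000, so the exemption is fully phased out
  Base: ¥981700 − ¥0 = ¥981700
  ¥981700 × 13% = ¥127621

Mainline income levy:
  ¥247000 × 15% = ¥37050
  ¥329100 × 20% = ¥65820
  → ¥102870
  Less foreign tax credit ¥28000 → ¥74870

Excess of minimum tax over mainline income levy: ¥127621 − ¥74870 = ¥52751.

¥52751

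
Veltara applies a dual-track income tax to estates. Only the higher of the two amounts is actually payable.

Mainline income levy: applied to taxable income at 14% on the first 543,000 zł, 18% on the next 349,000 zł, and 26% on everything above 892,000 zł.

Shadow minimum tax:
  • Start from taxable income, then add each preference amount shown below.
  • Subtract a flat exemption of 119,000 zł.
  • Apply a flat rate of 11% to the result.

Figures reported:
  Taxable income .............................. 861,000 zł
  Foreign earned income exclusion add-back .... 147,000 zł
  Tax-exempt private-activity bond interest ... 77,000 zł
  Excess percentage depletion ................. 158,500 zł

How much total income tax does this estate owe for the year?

Mainline income levy:
  543,000 zł × 14% = 76,020 zł
  318,000 zł × 18% = 57,240 zł
  → 133,260 zł

Shadow minimum tax:
  Adjusted income: 861,000 zł + 147,000 zł + 77,000 zł + 158,500 zł = 1,243,500 zł
  Less exemption 119,000 zł → base 1,124,500 zł
  1,124,500 zł × 11% = 123,695 zł

133,260 zł > 123,695 zł, so the mainline income levy governs.

133,260 zł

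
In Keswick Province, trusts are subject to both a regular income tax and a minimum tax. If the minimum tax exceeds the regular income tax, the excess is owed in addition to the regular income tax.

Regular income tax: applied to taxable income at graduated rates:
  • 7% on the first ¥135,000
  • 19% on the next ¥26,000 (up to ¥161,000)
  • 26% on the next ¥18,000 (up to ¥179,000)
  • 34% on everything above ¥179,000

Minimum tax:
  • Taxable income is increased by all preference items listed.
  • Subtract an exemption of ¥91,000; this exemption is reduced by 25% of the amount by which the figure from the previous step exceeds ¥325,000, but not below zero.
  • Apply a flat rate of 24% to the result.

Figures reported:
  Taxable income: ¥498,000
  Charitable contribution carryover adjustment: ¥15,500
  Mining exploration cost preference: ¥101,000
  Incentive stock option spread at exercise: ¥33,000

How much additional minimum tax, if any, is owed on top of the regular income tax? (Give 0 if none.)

¥25,380

Regular income tax:
  ¥135,000 × 7% = ¥9,450
  ¥26,000 × 19% = ¥4,940
  ¥18,000 × 26% = ¥4,680
  ¥319,000 × 34% = ¥108,460
  → ¥127,530

Minimum tax:
  Adjusted income: ¥498,000 + ¥15,500 + ¥101,000 + ¥33,000 = ¥647,500
  Exemption: ¥91,000 − 25% × (¥647,500 − ¥325,000) = ¥91,000 − ¥80,625 = ¥10,375
  Base: ¥647,500 − ¥10,375 = ¥637,125
  ¥637,125 × 24% = ¥152,910

Excess of minimum tax over regular income tax: ¥152,910 − ¥127,530 = ¥25,380.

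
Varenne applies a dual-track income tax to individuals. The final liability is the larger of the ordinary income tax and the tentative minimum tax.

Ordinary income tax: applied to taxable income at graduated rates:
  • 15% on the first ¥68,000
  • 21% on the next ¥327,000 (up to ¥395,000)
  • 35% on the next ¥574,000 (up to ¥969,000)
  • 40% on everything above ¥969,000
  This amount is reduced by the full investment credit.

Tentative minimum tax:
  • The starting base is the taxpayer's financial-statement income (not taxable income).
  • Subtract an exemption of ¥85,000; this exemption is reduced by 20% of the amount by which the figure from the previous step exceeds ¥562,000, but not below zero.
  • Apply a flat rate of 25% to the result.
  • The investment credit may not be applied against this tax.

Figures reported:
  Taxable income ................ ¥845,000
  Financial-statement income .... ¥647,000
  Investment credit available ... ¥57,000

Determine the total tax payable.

¥179,370

Tentative minimum tax:
  Base (financial-statement income): ¥647,000
  Exemption: ¥85,000 − 20% × (¥647,000 − ¥562,000) = ¥85,000 − ¥17,000 = ¥68,000
  Base: ¥647,000 − ¥68,000 = ¥579,000
  ¥579,000 × 25% = ¥144,750

Ordinary income tax:
  ¥68,000 × 15% = ¥10,200
  ¥327,000 × 21% = ¥68,670
  ¥450,000 × 35% = ¥157,500
  → ¥236,370
  Less investment credit ¥57,000 → ¥179,370

¥179,370 > ¥144,750, so the ordinary income tax governs.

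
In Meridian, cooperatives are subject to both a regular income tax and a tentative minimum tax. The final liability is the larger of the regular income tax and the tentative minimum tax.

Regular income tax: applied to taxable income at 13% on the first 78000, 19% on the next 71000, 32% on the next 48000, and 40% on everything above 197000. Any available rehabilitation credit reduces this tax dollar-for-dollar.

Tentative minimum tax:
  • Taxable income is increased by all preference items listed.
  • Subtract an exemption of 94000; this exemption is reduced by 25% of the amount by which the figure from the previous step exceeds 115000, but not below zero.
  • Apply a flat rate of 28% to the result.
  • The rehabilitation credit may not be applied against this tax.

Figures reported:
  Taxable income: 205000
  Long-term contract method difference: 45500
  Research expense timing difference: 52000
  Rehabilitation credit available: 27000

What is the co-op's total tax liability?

71505

Tentative minimum tax:
  Adjusted income: 205000 + 45500 + 52000 = 302500
  Exemption: 94000 − 25% × (302500 − 115000) = 94000 − 46875 = 47125
  Base: 302500 − 47125 = 255375
  255375 × 28% = 71505

Regular income tax:
  78000 × 13% = 10140
  71000 × 19% = 13490
  48000 × 32% = 15360
  8000 × 40% = 3200
  → 42190
  Less rehabilitation credit 27000 → 15190

71505 > 15190, so the tentative minimum tax is the binding amount.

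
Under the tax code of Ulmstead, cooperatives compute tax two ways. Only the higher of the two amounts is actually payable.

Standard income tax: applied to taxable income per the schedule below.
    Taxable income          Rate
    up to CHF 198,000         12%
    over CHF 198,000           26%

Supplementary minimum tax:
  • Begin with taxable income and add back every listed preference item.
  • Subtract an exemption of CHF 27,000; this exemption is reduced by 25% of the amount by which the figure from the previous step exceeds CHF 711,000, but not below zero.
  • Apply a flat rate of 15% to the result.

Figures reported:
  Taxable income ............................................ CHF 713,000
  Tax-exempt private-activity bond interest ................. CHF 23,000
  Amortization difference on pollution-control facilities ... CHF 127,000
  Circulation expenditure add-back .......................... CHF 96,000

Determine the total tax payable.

CHF 157,660

Supplementary minimum tax:
  Adjusted income: CHF 713,000 + CHF 23,000 + CHF 127,000 + CHF 96,000 = CHF 959,000
  Exemption: 25% × (CHF 959,000 − CHF 711,000) = CHF 62,000 ≥ CHF 27,000, so the exemption is fully phased out
  Base: CHF 959,000 − CHF 0 = CHF 959,000
  CHF 959,000 × 15% = CHF 143,850

Standard income tax:
  CHF 198,000 × 12% = CHF 23,760
  CHF 515,000 × 26% = CHF 133,900
  → CHF 157,660

CHF 157,660 > CHF 143,850, so the standard income tax governs.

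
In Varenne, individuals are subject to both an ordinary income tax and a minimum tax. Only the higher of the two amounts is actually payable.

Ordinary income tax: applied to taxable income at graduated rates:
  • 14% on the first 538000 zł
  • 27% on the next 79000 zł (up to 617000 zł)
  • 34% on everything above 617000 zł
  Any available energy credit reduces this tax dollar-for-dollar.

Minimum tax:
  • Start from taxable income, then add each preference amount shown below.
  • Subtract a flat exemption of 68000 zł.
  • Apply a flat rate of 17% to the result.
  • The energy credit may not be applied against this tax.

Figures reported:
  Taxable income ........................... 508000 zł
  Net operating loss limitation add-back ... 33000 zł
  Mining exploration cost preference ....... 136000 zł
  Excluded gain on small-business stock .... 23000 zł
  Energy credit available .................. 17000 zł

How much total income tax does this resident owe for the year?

107440 zł

Ordinary income tax:
  508000 zł × 14% = 71120 zł
  Less energy credit 17000 zł → 54120 zł

Minimum tax:
  Adjusted income: 508000 zł + 33000 zł + 136000 zł + 23000 zł = 700000 zł
  Less exemption 68000 zł → base 632000 zł
  632000 zł × 17% = 107440 zł

107440 zł > 54120 zł, so the minimum tax is the binding amount.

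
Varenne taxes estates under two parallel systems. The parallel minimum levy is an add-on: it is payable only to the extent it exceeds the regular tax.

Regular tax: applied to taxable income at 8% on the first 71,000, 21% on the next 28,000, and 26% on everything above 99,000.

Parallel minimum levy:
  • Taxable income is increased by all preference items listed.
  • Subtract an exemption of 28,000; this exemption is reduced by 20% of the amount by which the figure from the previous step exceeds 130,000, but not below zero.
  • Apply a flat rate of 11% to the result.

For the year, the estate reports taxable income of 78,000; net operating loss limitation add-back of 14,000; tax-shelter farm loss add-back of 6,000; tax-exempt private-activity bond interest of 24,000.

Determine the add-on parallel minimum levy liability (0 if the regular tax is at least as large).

Parallel minimum levy:
  Adjusted income: 78,000 + 14,000 + 6,000 + 24,000 = 122,000
  Exemption: 122,000 ≤ 130,000, so full 28,000 applies
  Base: 122,000 − 28,000 = 94,000
  94,000 × 11% = 10,340

Regular tax:
  71,000 × 8% = 5,680
  7,000 × 21% = 1,470
  → 7,150

Excess of parallel minimum levy over regular tax: 10,340 − 7,150 = 3,190.

3,190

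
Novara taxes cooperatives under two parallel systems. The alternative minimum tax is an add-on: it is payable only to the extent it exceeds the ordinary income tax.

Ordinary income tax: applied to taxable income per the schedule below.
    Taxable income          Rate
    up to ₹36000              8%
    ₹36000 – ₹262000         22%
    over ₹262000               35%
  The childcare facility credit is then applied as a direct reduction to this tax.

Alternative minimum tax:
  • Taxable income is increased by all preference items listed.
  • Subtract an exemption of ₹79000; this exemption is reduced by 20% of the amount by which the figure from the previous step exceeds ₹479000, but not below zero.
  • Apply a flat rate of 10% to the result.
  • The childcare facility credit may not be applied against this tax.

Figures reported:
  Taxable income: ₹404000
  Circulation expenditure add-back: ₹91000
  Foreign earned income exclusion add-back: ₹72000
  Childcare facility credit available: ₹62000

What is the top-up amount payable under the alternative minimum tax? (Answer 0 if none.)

Ordinary income tax:
  ₹36000 × 8% = ₹2880
  ₹226000 × 22% = ₹49720
  ₹142000 × 35% = ₹49700
  → ₹102300
  Less childcare facility credit ₹62000 → ₹40300

Alternative minimum tax:
  Adjusted income: ₹404000 + ₹91000 + ₹72000 = ₹567000
  Exemption: ₹79000 − 20% × (₹567000 − ₹479000) = ₹79000 − ₹17600 = ₹61400
  Base: ₹567000 − ₹61400 = ₹505600
  ₹505600 × 10% = ₹50560

Excess of alternative minimum tax over ordinary income tax: ₹50560 − ₹40300 = ₹10260.

₹10260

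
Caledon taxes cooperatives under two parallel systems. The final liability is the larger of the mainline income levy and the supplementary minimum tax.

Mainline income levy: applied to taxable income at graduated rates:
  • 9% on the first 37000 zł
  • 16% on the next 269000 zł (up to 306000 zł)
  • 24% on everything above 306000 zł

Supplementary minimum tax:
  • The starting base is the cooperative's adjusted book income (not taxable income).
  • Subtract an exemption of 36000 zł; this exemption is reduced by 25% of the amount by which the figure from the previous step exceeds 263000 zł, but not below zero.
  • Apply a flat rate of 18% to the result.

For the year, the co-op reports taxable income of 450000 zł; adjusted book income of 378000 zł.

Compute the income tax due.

80930 zł

Supplementary minimum tax:
  Base (adjusted book income): 378000 zł
  Exemption: 36000 zł − 25% × (378000 zł − 263000 zł) = 36000 zł − 28750 zł = 7250 zł
  Base: 378000 zł − 7250 zł = 370750 zł
  370750 zł × 18% = 66735 zł

Mainline income levy:
  37000 zł × 9% = 3330 zł
  269000 zł × 16% = 43040 zł
  144000 zł × 24% = 34560 zł
  → 80930 zł

80930 zł > 66735 zł, so the mainline income levy governs.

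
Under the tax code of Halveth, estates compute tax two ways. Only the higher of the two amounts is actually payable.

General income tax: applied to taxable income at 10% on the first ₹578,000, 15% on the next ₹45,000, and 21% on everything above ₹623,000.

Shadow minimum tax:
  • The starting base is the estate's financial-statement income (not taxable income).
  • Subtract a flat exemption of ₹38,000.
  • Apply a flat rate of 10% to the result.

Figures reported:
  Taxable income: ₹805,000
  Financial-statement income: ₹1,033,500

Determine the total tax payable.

General income tax:
  ₹578,000 × 10% = ₹57,800
  ₹45,000 × 15% = ₹6,750
  ₹182,000 × 21% = ₹38,220
  → ₹102,770

Shadow minimum tax:
  Base (financial-statement income): ₹1,033,500
  Less exemption ₹38,000 → base ₹995,500
  ₹995,500 × 10% = ₹99,550

₹102,770 > ₹99,550, so the general income tax governs.

₹102,770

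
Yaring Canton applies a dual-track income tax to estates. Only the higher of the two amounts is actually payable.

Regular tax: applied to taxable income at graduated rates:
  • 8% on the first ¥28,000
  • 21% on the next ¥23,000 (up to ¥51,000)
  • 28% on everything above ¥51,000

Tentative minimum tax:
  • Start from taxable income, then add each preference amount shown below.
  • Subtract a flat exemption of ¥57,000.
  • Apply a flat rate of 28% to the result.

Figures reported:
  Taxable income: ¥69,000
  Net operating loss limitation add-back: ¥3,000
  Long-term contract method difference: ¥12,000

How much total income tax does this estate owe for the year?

Tentative minimum tax:
  Adjusted income: ¥69,000 + ¥3,000 + ¥12,000 = ¥84,000
  Less exemption ¥57,000 → base ¥27,000
  ¥27,000 × 28% = ¥7,560

Regular tax:
  ¥28,000 × 8% = ¥2,240
  ¥23,000 × 21% = ¥4,830
  ¥18,000 × 28% = ¥5,040
  → ¥12,110

¥12,110 > ¥7,560, so the regular tax governs.

¥12,110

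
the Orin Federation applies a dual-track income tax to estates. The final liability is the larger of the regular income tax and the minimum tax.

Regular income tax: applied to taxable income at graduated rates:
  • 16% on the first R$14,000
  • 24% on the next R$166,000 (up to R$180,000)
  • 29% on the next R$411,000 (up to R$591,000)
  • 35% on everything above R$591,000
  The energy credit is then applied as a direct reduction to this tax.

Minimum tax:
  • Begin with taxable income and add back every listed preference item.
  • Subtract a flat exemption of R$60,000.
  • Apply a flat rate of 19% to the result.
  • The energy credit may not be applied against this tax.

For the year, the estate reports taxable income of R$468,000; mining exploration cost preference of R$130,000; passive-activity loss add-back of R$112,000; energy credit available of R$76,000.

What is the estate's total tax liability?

Minimum tax:
  Adjusted income: R$468,000 + R$130,000 + R$112,000 = R$710,000
  Less exemption R$60,000 → base R$650,000
  R$650,000 × 19% = R$123,500

Regular income tax:
  R$14,000 × 16% = R$2,240
  R$166,000 × 24% = R$39,840
  R$288,000 × 29% = R$83,520
  → R$125,600
  Less energy credit R$76,000 → R$49,600

R$123,500 > R$49,600, so the minimum tax is the binding amount.

R$123,500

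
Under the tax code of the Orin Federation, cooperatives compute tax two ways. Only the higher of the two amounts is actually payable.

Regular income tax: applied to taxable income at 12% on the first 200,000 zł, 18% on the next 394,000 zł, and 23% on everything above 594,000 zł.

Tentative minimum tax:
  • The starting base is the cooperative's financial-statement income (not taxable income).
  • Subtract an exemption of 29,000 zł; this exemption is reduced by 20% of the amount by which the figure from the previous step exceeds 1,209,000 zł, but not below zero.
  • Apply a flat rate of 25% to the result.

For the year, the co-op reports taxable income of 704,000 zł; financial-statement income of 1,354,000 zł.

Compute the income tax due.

Regular income tax:
  200,000 zł × 12% = 24,000 zł
  394,000 zł × 18% = 70,920 zł
  110,000 zł × 23% = 25,300 zł
  → 120,220 zł

Tentative minimum tax:
  Base (financial-statement income): 1,354,000 zł
  Exemption: 20% × (1,354,000 zł − 1,209,000 zł) = 29,000 zł ≥ 29,000 zł, so the exemption is fully phased out
  Base: 1,354,000 zł − 0 zł = 1,354,000 zł
  1,354,000 zł × 25% = 338,500 zł

338,500 zł > 120,220 zł, so the tentative minimum tax is the binding amount.

338,500 zł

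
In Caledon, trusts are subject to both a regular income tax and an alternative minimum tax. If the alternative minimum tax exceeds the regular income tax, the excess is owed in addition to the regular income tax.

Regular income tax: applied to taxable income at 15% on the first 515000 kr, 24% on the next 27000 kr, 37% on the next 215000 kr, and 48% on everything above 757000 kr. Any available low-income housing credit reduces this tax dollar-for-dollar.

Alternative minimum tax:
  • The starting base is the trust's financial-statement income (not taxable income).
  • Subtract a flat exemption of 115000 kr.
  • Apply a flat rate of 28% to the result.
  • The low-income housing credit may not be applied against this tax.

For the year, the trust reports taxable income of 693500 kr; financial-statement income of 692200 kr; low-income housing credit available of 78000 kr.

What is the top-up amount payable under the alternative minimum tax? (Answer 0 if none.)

Alternative minimum tax:
  Base (financial-statement income): 692200 kr
  Less exemption 115000 kr → base 577200 kr
  577200 kr × 28% = 161616 kr

Regular income tax:
  515000 kr × 15% = 77250 kr
  27000 kr × 24% = 6480 kr
  151500 kr × 37% = 56055 kr
  → 139785 kr
  Less low-income housing credit 78000 kr → 61785 kr

Excess of alternative minimum tax over regular income tax: 161616 kr − 61785 kr = 99831 kr.

99831 kr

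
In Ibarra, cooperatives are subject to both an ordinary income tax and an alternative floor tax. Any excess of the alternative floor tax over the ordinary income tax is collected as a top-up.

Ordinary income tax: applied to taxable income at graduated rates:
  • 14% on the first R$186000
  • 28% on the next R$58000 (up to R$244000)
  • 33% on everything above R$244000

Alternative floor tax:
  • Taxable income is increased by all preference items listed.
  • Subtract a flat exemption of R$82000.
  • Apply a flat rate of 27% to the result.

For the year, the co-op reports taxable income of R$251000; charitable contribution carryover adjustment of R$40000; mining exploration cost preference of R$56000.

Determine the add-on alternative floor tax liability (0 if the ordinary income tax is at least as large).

R$26960

Alternative floor tax:
  Adjusted income: R$251000 + R$40000 + R$56000 = R$347000
  Less exemption R$82000 → base R$265000
  R$265000 × 27% = R$71550

Ordinary income tax:
  R$186000 × 14% = R$26040
  R$58000 × 28% = R$16240
  R$7000 × 33% = R$2310
  → R$44590

Excess of alternative floor tax over ordinary income tax: R$71550 − R$44590 = R$26960.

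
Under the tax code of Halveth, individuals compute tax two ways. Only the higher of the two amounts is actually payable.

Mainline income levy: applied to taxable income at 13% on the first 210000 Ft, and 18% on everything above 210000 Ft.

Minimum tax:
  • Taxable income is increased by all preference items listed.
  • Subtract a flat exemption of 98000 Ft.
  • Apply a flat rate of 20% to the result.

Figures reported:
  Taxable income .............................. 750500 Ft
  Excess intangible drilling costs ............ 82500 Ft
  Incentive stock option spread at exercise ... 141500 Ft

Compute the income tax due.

175300 Ft

Minimum tax:
  Adjusted income: 750500 Ft + 82500 Ft + 141500 Ft = 974500 Ft
  Less exemption 98000 Ft → base 876500 Ft
  876500 Ft × 20% = 175300 Ft

Mainline income levy:
  210000 Ft × 13% = 27300 Ft
  540500 Ft × 18% = 97290 Ft
  → 124590 Ft

175300 Ft > 124590 Ft, so the minimum tax is the binding amount.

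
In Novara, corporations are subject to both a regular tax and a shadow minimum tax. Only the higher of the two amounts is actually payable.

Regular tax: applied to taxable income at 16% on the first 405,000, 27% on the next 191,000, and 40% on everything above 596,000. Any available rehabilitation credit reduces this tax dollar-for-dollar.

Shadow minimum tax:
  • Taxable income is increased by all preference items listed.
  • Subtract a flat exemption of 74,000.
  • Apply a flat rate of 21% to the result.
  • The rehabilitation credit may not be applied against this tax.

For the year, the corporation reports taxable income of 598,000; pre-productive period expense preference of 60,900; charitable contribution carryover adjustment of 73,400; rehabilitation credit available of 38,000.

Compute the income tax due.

Shadow minimum tax:
  Adjusted income: 598,000 + 60,900 + 73,400 = 732,300
  Less exemption 74,000 → base 658,300
  658,300 × 21% = 138,243

Regular tax:
  405,000 × 16% = 64,800
  191,000 × 27% = 51,570
  2,000 × 40% = 800
  → 117,170
  Less rehabilitation credit 38,000 → 79,170

138,243 > 79,170, so the shadow minimum tax is the binding amount.

138,243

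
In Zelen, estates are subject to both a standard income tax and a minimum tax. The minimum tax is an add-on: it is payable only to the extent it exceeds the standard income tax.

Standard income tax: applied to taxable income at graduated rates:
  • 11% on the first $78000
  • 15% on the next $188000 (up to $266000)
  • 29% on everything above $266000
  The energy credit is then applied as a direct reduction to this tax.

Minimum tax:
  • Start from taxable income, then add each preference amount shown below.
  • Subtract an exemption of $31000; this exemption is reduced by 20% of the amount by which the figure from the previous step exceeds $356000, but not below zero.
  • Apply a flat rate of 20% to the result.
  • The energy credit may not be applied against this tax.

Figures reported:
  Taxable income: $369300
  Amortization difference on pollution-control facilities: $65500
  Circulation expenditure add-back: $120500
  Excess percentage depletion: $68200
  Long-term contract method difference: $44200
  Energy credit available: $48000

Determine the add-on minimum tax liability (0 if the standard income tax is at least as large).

$114803

Minimum tax:
  Adjusted income: $369300 + $65500 + $120500 + $68200 + $44200 = $667700
  Exemption: 20% × ($667700 − $356000) = $62340 ≥ $31000, so the exemption is fully phased out
  Base: $667700 − $0 = $667700
  $667700 × 20% = $133540

Standard income tax:
  $78000 × 11% = $8580
  $188000 × 15% = $28200
  $103300 × 29% = $29957
  → $66737
  Less energy credit $48000 → $18737

Excess of minimum tax over standard income tax: $133540 − $18737 = $114803.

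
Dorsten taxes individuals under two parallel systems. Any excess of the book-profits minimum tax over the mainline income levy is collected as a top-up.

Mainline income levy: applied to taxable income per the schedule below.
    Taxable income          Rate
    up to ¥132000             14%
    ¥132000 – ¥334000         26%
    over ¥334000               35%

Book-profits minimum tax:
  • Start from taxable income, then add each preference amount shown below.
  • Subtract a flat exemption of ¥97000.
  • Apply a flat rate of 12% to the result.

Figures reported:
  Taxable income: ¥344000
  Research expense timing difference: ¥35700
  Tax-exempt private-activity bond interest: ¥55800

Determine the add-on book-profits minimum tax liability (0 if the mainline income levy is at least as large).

Book-profits minimum tax:
  Adjusted income: ¥344000 + ¥35700 + ¥55800 = ¥435500
  Less exemption ¥97000 → base ¥338500
  ¥338500 × 12% = ¥40620

Mainline income levy:
  ¥132000 × 14% = ¥18480
  ¥202000 × 26% = ¥52520
  ¥10000 × 35% = ¥3500
  → ¥74500

¥40620 ≤ ¥74500, so no add-on is due.

¥0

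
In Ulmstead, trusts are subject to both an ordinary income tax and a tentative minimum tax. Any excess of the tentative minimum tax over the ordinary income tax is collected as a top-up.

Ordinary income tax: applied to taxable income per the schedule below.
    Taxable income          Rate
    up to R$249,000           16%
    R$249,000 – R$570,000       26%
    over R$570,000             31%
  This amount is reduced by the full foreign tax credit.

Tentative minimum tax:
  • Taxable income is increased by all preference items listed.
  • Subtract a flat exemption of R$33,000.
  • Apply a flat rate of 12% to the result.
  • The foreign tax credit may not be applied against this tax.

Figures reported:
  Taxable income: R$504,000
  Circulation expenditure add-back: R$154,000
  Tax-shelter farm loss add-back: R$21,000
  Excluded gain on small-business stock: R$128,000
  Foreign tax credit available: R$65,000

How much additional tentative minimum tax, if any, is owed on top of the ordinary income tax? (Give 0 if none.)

Ordinary income tax:
  R$249,000 × 16% = R$39,840
  R$255,000 × 26% = R$66,300
  → R$106,140
  Less foreign tax credit R$65,000 → R$41,140

Tentative minimum tax:
  Adjusted income: R$504,000 + R$154,000 + R$21,000 + R$128,000 = R$807,000
  Less exemption R$33,000 → base R$774,000
  R$774,000 × 12% = R$92,880

Excess of tentative minimum tax over ordinary income tax: R$92,880 − R$41,140 = R$51,740.

R$51,740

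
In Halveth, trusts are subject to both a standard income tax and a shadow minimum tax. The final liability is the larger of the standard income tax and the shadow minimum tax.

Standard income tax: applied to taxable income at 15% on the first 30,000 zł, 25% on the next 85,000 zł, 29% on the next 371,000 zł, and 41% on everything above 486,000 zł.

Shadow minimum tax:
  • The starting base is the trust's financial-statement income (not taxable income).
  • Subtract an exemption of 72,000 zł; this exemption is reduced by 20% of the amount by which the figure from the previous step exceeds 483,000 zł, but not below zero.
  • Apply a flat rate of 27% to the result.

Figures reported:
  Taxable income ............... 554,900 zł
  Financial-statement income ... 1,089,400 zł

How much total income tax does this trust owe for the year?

294,138 zł

Shadow minimum tax:
  Base (financial-statement income): 1,089,400 zł
  Exemption: 20% × (1,089,400 zł − 483,000 zł) = 121,280 zł ≥ 72,000 zł, so the exemption is fully phased out
  Base: 1,089,400 zł − 0 zł = 1,089,400 zł
  1,089,400 zł × 27% = 294,138 zł

Standard income tax:
  30,000 zł × 15% = 4,500 zł
  85,000 zł × 25% = 21,250 zł
  371,000 zł × 29% = 107,590 zł
  68,900 zł × 41% = 28,249 zł
  → 161,589 zł

294,138 zł > 161,589 zł, so the shadow minimum tax is the binding amount.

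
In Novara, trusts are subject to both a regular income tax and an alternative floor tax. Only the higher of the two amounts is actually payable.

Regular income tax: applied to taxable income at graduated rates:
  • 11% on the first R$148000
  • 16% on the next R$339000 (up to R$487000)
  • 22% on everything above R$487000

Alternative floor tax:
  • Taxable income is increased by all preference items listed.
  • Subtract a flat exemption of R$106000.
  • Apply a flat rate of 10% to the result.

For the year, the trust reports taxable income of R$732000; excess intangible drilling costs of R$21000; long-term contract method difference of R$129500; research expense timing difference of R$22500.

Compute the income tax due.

Regular income tax:
  R$148000 × 11% = R$16280
  R$339000 × 16% = R$54240
  R$245000 × 22% = R$53900
  → R$124420

Alternative floor tax:
  Adjusted income: R$732000 + R$21000 + R$129500 + R$22500 = R$905000
  Less exemption R$106000 → base R$799000
  R$799000 × 10% = R$79900

R$124420 > R$79900, so the regular income tax governs.

R$124420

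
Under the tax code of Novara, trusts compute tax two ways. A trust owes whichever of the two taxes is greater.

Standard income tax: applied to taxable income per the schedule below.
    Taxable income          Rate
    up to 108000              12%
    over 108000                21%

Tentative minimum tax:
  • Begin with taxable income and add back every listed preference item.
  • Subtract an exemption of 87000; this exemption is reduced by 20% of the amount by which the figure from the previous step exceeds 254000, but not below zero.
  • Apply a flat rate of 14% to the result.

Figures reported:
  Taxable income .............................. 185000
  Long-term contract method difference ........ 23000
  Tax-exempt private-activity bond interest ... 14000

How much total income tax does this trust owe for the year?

29130

Tentative minimum tax:
  Adjusted income: 185000 + 23000 + 14000 = 222000
  Exemption: 222000 ≤ 254000, so full 87000 applies
  Base: 222000 − 87000 = 135000
  135000 × 14% = 18900

Standard income tax:
  108000 × 12% = 12960
  77000 × 21% = 16170
  → 29130

29130 > 18900, so the standard income tax governs.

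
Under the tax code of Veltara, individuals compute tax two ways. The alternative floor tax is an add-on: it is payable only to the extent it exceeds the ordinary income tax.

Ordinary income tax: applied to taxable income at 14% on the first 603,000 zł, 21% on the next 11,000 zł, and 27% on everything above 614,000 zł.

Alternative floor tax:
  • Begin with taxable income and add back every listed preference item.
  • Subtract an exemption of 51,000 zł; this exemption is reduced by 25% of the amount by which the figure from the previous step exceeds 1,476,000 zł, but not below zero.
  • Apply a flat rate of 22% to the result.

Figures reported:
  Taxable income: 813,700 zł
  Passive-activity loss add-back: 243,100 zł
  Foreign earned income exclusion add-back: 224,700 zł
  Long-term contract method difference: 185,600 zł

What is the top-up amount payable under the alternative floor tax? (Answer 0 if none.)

Alternative floor tax:
  Adjusted income: 813,700 zł + 243,100 zł + 224,700 zł + 185,600 zł = 1,467,100 zł
  Exemption: 1,467,100 zł ≤ 1,476,000 zł, so full 51,000 zł applies
  Base: 1,467,100 zł − 51,000 zł = 1,416,100 zł
  1,416,100 zł × 22% = 311,542 zł

Ordinary income tax:
  603,000 zł × 14% = 84,420 zł
  11,000 zł × 21% = 2,310 zł
  199,700 zł × 27% = 53,919 zł
  → 140,649 zł

Excess of alternative floor tax over ordinary income tax: 311,542 zł − 140,649 zł = 170,893 zł.

170,893 zł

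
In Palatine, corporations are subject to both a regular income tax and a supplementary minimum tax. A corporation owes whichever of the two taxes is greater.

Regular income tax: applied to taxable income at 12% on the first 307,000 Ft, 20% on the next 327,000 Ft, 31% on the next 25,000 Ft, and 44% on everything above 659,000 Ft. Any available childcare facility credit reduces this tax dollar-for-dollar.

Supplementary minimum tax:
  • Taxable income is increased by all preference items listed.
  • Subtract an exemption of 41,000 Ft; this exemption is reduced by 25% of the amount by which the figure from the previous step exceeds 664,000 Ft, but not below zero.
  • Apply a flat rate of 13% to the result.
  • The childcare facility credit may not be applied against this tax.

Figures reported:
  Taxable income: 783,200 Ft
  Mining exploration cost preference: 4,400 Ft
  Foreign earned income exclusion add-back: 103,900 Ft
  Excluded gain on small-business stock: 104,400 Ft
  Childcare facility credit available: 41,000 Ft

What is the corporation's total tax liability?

129,467 Ft

Regular income tax:
  307,000 Ft × 12% = 36,840 Ft
  327,000 Ft × 20% = 65,400 Ft
  25,000 Ft × 31% = 7,750 Ft
  124,200 Ft × 44% = 54,648 Ft
  → 164,638 Ft
  Less childcare facility credit 41,000 Ft → 123,638 Ft

Supplementary minimum tax:
  Adjusted income: 783,200 Ft + 4,400 Ft + 103,900 Ft + 104,400 Ft = 995,900 Ft
  Exemption: 25% × (995,900 Ft − 664,000 Ft) = 82,975 Ft ≥ 41,000 Ft, so the exemption is fully phased out
  Base: 995,900 Ft − 0 Ft = 995,900 Ft
  995,900 Ft × 13% = 129,467 Ft

129,467 Ft > 123,638 Ft, so the supplementary minimum tax is the binding amount.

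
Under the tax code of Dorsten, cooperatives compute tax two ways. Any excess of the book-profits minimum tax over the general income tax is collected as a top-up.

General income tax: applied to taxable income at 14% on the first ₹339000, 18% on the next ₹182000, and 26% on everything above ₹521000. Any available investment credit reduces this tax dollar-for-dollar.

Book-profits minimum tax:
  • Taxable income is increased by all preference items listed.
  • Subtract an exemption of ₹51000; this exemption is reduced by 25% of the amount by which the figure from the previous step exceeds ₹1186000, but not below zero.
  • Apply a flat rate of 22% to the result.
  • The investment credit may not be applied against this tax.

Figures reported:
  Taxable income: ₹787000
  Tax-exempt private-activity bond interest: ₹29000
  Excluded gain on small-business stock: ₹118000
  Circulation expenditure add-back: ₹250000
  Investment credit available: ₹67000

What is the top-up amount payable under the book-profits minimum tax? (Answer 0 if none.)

Book-profits minimum tax:
  Adjusted income: ₹787000 + ₹29000 + ₹118000 + ₹250000 = ₹1184000
  Exemption: ₹1184000 ≤ ₹1186000, so full ₹51000 applies
  Base: ₹1184000 − ₹51000 = ₹1133000
  ₹1133000 × 22% = ₹249260

General income tax:
  ₹339000 × 14% = ₹47460
  ₹182000 × 18% = ₹32760
  ₹266000 × 26% = ₹69160
  → ₹149380
  Less investment credit ₹67000 → ₹82380

Excess of book-profits minimum tax over general income tax: ₹249260 − ₹82380 = ₹166880.

₹166880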